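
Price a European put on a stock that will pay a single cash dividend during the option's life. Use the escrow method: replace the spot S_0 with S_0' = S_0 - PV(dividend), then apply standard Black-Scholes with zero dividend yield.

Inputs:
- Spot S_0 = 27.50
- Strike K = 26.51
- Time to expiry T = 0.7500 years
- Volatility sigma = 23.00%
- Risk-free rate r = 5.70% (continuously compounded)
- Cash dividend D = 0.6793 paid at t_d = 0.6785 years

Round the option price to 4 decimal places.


PV(D) = D * exp(-r * t_d) = 0.6793 * 0.96206381 = 0.65352995
S_0' = S_0 - PV(D) = 27.5000 - 0.65352995 = 26.84647005
d1 = (ln(S_0'/K) + (r + sigma^2/2)*T) / (sigma*sqrt(T)) = 0.37753598
d2 = d1 - sigma*sqrt(T) = 0.17835014
exp(-rT) = 0.95815090
N(-d1) = 0.35288766; N(-d2) = 0.42922400
P = K * exp(-rT) * N(-d2) - S_0' * N(-d1) = 26.5100 * 0.95815090 * 0.42922400 - 26.84647005 * 0.35288766 = 1.4288

Answer: Price = 1.4288


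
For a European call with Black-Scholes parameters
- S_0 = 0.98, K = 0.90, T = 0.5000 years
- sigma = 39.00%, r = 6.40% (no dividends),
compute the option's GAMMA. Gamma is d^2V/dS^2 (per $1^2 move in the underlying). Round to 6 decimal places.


Answer: Gamma = 1.260008

Derivation:
d1 = 0.5627221339; d2 = 0.2869504892
phi(d1) = 0.3405250346; exp(-qT) = 1.0000000000; exp(-rT) = 0.9685065821
Gamma = exp(-qT) * phi(d1) / (S * sigma * sqrt(T)) = 1.0000000000 * 0.3405250346 / (0.9800 * 0.3900 * 0.7071067812) = 1.260008


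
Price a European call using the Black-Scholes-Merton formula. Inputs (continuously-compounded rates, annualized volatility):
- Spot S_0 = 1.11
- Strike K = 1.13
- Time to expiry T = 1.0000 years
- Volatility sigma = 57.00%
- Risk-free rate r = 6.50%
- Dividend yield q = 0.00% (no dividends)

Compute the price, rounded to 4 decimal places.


Answer: Price = 0.2697

Derivation:
d1 = (ln(S/K) + (r - q + 0.5*sigma^2) * T) / (sigma * sqrt(T)) = 0.36770593
d2 = d1 - sigma * sqrt(T) = -0.20229407
exp(-rT) = 0.93706746; exp(-qT) = 1.00000000
C = S_0 * exp(-qT) * N(d1) - K * exp(-rT) * N(d2)
N(d1) = 0.64345374; N(d2) = 0.41984342
C = 1.1100 * 1.00000000 * 0.64345374 - 1.1300 * 0.93706746 * 0.41984342 = 0.2697


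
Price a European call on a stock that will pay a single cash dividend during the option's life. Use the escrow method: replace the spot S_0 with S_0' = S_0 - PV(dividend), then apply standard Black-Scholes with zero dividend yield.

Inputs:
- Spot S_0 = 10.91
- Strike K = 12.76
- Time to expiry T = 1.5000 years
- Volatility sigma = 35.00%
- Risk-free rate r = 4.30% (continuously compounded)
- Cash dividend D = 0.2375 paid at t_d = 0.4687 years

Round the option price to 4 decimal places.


Answer: Price = 1.3444

Derivation:
PV(D) = D * exp(-r * t_d) = 0.2375 * 0.98004764 = 0.23276131
S_0' = S_0 - PV(D) = 10.9100 - 0.23276131 = 10.67723869
d1 = (ln(S_0'/K) + (r + sigma^2/2)*T) / (sigma*sqrt(T)) = -0.05091679
d2 = d1 - sigma*sqrt(T) = -0.47957750
exp(-rT) = 0.93753611
N(d1) = 0.47969591; N(d2) = 0.31576393
C = S_0' * N(d1) - K * exp(-rT) * N(d2) = 10.67723869 * 0.47969591 - 12.7600 * 0.93753611 * 0.31576393 = 1.3444


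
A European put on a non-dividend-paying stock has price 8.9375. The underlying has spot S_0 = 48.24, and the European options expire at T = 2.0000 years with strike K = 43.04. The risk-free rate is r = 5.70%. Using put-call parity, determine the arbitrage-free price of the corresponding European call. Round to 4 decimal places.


Answer: Call price = 18.7747

Derivation:
Put-call parity: C - P = S_0 * exp(-qT) - K * exp(-rT).
S_0 * exp(-qT) = 48.2400 * 1.00000000 = 48.24000000
K * exp(-rT) = 43.0400 * 0.89225796 = 38.40278242
C = P + S*exp(-qT) - K*exp(-rT)
C = 8.9375 + 48.24000000 - 38.40278242 = 18.7747


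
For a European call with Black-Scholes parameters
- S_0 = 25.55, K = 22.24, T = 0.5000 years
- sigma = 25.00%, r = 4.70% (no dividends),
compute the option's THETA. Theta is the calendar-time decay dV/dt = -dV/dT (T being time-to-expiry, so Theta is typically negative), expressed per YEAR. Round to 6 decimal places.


d1 = 1.0061838014; d2 = 0.8294071061
phi(d1) = 0.2404744447; exp(-qT) = 1.0000000000; exp(-rT) = 0.9767739747
Theta = -S*exp(-qT)*phi(d1)*sigma/(2*sqrt(T)) - r*K*exp(-rT)*N(d2) + q*S*exp(-qT)*N(d1)
N(d1) = 0.8428364186; N(d2) = 0.7965629591; sqrt(T) = 0.7071067812
Term 1 = -25.5500 * 1.0000000000 * 0.2404744447 * 0.2500 / (2 * 0.7071067812) = -1.0861375936
Term 2 = -0.0470 * 22.2400 * 0.9767739747 * 0.7965629591 = -0.8132926136
Term 3 = 0 (no dividend yield, q = 0)
Theta = -1.0861375936 + (-0.8132926136) + (0.0000000000) = -1.899430

Answer: Theta = -1.899430


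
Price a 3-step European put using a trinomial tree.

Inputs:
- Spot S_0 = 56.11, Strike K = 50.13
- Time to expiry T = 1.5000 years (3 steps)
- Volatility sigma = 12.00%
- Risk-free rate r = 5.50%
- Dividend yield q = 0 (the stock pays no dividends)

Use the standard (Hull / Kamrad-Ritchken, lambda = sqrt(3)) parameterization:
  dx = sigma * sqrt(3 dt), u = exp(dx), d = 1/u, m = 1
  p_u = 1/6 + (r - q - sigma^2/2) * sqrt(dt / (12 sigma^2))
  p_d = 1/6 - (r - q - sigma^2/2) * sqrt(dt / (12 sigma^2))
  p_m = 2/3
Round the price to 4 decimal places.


dt = T/N = 0.500000; dx = sigma*sqrt(3*dt) = 0.146969
u = exp(dx) = 1.158319; d = 1/u = 0.863320
p_u = 0.247976, p_m = 0.666667, p_d = 0.085357
Discount per step: exp(-r*dt) = 0.972875
Stock lattice S(k, j) with j the centered position index:
  k=0: S(0,+0) = 56.1100
  k=1: S(1,-1) = 48.4409; S(1,+0) = 56.1100; S(1,+1) = 64.9933
  k=2: S(2,-2) = 41.8200; S(2,-1) = 48.4409; S(2,+0) = 56.1100; S(2,+1) = 64.9933; S(2,+2) = 75.2829
  k=3: S(3,-3) = 36.1041; S(3,-2) = 41.8200; S(3,-1) = 48.4409; S(3,+0) = 56.1100; S(3,+1) = 64.9933; S(3,+2) = 75.2829; S(3,+3) = 87.2016
Terminal payoffs V(N, j) = max(K - S_T, 0):
  V(3,-3) = 14.025919; V(3,-2) = 8.309975; V(3,-1) = 1.689092; V(3,+0) = 0.000000; V(3,+1) = 0.000000; V(3,+2) = 0.000000; V(3,+3) = 0.000000
Backward induction: V(k, j) = exp(-r*dt) * [p_u * V(k+1, j+1) + p_m * V(k+1, j) + p_d * V(k+1, j-1)]
  V(2,-2) = exp(-r*dt) * [p_u*1.689092 + p_m*8.309975 + p_d*14.025919] = 6.961941
  V(2,-1) = exp(-r*dt) * [p_u*0.000000 + p_m*1.689092 + p_d*8.309975] = 1.785592
  V(2,+0) = exp(-r*dt) * [p_u*0.000000 + p_m*0.000000 + p_d*1.689092] = 0.140265
  V(2,+1) = exp(-r*dt) * [p_u*0.000000 + p_m*0.000000 + p_d*0.000000] = 0.000000
  V(2,+2) = exp(-r*dt) * [p_u*0.000000 + p_m*0.000000 + p_d*0.000000] = 0.000000
  V(1,-1) = exp(-r*dt) * [p_u*0.140265 + p_m*1.785592 + p_d*6.961941] = 1.770077
  V(1,+0) = exp(-r*dt) * [p_u*0.000000 + p_m*0.140265 + p_d*1.785592] = 0.239253
  V(1,+1) = exp(-r*dt) * [p_u*0.000000 + p_m*0.000000 + p_d*0.140265] = 0.011648
  V(0,+0) = exp(-r*dt) * [p_u*0.011648 + p_m*0.239253 + p_d*1.770077] = 0.304976

Answer: Price = V(0,0) = 0.3050


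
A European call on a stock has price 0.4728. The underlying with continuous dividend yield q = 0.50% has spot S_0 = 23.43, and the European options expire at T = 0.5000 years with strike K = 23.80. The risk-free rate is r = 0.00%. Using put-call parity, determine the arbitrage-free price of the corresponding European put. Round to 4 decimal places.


Answer: Put price = 0.9013

Derivation:
Put-call parity: C - P = S_0 * exp(-qT) - K * exp(-rT).
S_0 * exp(-qT) = 23.4300 * 0.99750312 = 23.37149816
K * exp(-rT) = 23.8000 * 1.00000000 = 23.80000000
P = C - S*exp(-qT) + K*exp(-rT)
P = 0.4728 - 23.37149816 + 23.80000000 = 0.9013


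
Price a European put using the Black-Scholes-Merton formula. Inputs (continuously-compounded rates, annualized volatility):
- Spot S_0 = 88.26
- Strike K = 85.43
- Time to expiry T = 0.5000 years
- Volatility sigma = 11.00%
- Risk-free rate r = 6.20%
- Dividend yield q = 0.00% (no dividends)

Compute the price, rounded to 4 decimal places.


Answer: Price = 0.7746

Derivation:
d1 = (ln(S/K) + (r - q + 0.5*sigma^2) * T) / (sigma * sqrt(T)) = 0.85643072
d2 = d1 - sigma * sqrt(T) = 0.77864897
exp(-rT) = 0.96947557; exp(-qT) = 1.00000000
P = K * exp(-rT) * N(-d2) - S_0 * exp(-qT) * N(-d1)
N(-d1) = 0.19587979; N(-d2) = 0.21809326
P = 85.4300 * 0.96947557 * 0.21809326 - 88.2600 * 1.00000000 * 0.19587979 = 0.7746


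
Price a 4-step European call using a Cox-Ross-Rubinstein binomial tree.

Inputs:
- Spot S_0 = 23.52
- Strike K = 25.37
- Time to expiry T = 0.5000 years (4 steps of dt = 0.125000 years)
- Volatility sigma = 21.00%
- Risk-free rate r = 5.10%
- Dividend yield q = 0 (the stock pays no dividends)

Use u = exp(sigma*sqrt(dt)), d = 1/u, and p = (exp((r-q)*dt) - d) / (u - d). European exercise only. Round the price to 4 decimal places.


Answer: Price = V(0,0) = 0.9758

Derivation:
dt = T/N = 0.125000
u = exp(sigma*sqrt(dt)) = 1.077072; d = 1/u = 0.928443
p = (exp((r-q)*dt) - d) / (u - d) = 0.524476
Discount per step: exp(-r*dt) = 0.993645
Stock lattice S(k, i) with i counting down-moves:
  k=0: S(0,0) = 23.5200
  k=1: S(1,0) = 25.3327; S(1,1) = 21.8370
  k=2: S(2,0) = 27.2852; S(2,1) = 23.5200; S(2,2) = 20.2744
  k=3: S(3,0) = 29.3881; S(3,1) = 25.3327; S(3,2) = 21.8370; S(3,3) = 18.8236
  k=4: S(4,0) = 31.6531; S(4,1) = 27.2852; S(4,2) = 23.5200; S(4,3) = 20.2744; S(4,4) = 17.4767
Terminal payoffs V(N, i) = max(S_T - K, 0):
  V(4,0) = 6.283096; V(4,1) = 1.915176; V(4,2) = 0.000000; V(4,3) = 0.000000; V(4,4) = 0.000000
Backward induction: V(k, i) = exp(-r*dt) * [p * V(k+1, i) + (1-p) * V(k+1, i+1)].
  V(3,0) = exp(-r*dt) * [p*6.283096 + (1-p)*1.915176] = 4.179317
  V(3,1) = exp(-r*dt) * [p*1.915176 + (1-p)*0.000000] = 0.998081
  V(3,2) = exp(-r*dt) * [p*0.000000 + (1-p)*0.000000] = 0.000000
  V(3,3) = exp(-r*dt) * [p*0.000000 + (1-p)*0.000000] = 0.000000
  V(2,0) = exp(-r*dt) * [p*4.179317 + (1-p)*0.998081] = 2.649618
  V(2,1) = exp(-r*dt) * [p*0.998081 + (1-p)*0.000000] = 0.520143
  V(2,2) = exp(-r*dt) * [p*0.000000 + (1-p)*0.000000] = 0.000000
  V(1,0) = exp(-r*dt) * [p*2.649618 + (1-p)*0.520143] = 1.626599
  V(1,1) = exp(-r*dt) * [p*0.520143 + (1-p)*0.000000] = 0.271069
  V(0,0) = exp(-r*dt) * [p*1.626599 + (1-p)*0.271069] = 0.975771


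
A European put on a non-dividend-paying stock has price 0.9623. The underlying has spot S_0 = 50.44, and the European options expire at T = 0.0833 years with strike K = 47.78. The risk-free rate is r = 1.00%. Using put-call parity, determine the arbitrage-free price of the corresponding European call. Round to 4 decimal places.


Put-call parity: C - P = S_0 * exp(-qT) - K * exp(-rT).
S_0 * exp(-qT) = 50.4400 * 1.00000000 = 50.44000000
K * exp(-rT) = 47.7800 * 0.99916735 = 47.74021583
C = P + S*exp(-qT) - K*exp(-rT)
C = 0.9623 + 50.44000000 - 47.74021583 = 3.6621

Answer: Call price = 3.6621


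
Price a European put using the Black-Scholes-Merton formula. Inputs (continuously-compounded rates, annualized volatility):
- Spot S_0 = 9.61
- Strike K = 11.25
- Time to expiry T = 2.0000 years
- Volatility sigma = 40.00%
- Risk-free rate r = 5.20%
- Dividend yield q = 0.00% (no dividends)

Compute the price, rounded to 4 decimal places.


d1 = (ln(S/K) + (r - q + 0.5*sigma^2) * T) / (sigma * sqrt(T)) = 0.18815421
d2 = d1 - sigma * sqrt(T) = -0.37753121
exp(-rT) = 0.90122530; exp(-qT) = 1.00000000
P = K * exp(-rT) * N(-d2) - S_0 * exp(-qT) * N(-d1)
N(-d1) = 0.42537788; N(-d2) = 0.64711056
P = 11.2500 * 0.90122530 * 0.64711056 - 9.6100 * 1.00000000 * 0.42537788 = 2.4730

Answer: Price = 2.4730


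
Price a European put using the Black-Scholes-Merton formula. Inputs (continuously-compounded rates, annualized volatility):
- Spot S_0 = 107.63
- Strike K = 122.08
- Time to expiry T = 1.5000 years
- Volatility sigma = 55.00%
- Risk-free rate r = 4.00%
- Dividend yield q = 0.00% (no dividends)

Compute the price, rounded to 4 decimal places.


d1 = (ln(S/K) + (r - q + 0.5*sigma^2) * T) / (sigma * sqrt(T)) = 0.23885917
d2 = d1 - sigma * sqrt(T) = -0.43475051
exp(-rT) = 0.94176453; exp(-qT) = 1.00000000
P = K * exp(-rT) * N(-d2) - S_0 * exp(-qT) * N(-d1)
N(-d1) = 0.40560739; N(-d2) = 0.66812823
P = 122.0800 * 0.94176453 * 0.66812823 - 107.6300 * 1.00000000 * 0.40560739 = 33.1596

Answer: Price = 33.1596


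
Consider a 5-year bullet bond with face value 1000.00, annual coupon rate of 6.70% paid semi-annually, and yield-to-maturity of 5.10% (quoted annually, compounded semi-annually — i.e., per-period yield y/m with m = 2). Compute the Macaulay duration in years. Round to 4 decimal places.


Answer: Macaulay duration = 4.3566 years

Derivation:
Coupon per period c = face * coupon_rate / m = 33.500000
Periods per year m = 2; per-period yield y/m = 0.025500
Number of cashflows N = 10
Cashflows (t years, CF_t, discount factor 1/(1+y/m)^(m*t), PV):
  t = 0.5000: CF_t = 33.500000, DF = 0.975134, PV = 32.666992
  t = 1.0000: CF_t = 33.500000, DF = 0.950886, PV = 31.854697
  t = 1.5000: CF_t = 33.500000, DF = 0.927242, PV = 31.062601
  t = 2.0000: CF_t = 33.500000, DF = 0.904185, PV = 30.290201
  t = 2.5000: CF_t = 33.500000, DF = 0.881702, PV = 29.537007
  t = 3.0000: CF_t = 33.500000, DF = 0.859777, PV = 28.802542
  t = 3.5000: CF_t = 33.500000, DF = 0.838398, PV = 28.086340
  t = 4.0000: CF_t = 33.500000, DF = 0.817551, PV = 27.387948
  t = 4.5000: CF_t = 33.500000, DF = 0.797222, PV = 26.706921
  t = 5.0000: CF_t = 1033.500000, DF = 0.777398, PV = 803.440711
Price P = sum_t PV_t = 1069.835959
Macaulay numerator sum_t t * PV_t:
  t * PV_t at t = 0.5000: 16.333496
  t * PV_t at t = 1.0000: 31.854697
  t * PV_t at t = 1.5000: 46.593901
  t * PV_t at t = 2.0000: 60.580401
  t * PV_t at t = 2.5000: 73.842517
  t * PV_t at t = 3.0000: 86.407626
  t * PV_t at t = 3.5000: 98.302191
  t * PV_t at t = 4.0000: 109.551791
  t * PV_t at t = 4.5000: 120.181145
  t * PV_t at t = 5.0000: 4017.203554
Macaulay duration D = (sum_t t * PV_t) / P = 4660.851319 / 1069.835959 = 4.356604


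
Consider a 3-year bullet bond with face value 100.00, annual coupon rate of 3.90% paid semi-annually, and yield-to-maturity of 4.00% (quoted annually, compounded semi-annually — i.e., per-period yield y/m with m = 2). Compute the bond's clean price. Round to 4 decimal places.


Coupon per period c = face * coupon_rate / m = 1.950000
Periods per year m = 2; per-period yield y/m = 0.020000
Number of cashflows N = 6
Cashflows (t years, CF_t, discount factor 1/(1+y/m)^(m*t), PV):
  t = 0.5000: CF_t = 1.950000, DF = 0.980392, PV = 1.911765
  t = 1.0000: CF_t = 1.950000, DF = 0.961169, PV = 1.874279
  t = 1.5000: CF_t = 1.950000, DF = 0.942322, PV = 1.837529
  t = 2.0000: CF_t = 1.950000, DF = 0.923845, PV = 1.801499
  t = 2.5000: CF_t = 1.950000, DF = 0.905731, PV = 1.766175
  t = 3.0000: CF_t = 101.950000, DF = 0.887971, PV = 90.528682
Price P = sum_t PV_t = 99.719928

Answer: Price = 99.7199


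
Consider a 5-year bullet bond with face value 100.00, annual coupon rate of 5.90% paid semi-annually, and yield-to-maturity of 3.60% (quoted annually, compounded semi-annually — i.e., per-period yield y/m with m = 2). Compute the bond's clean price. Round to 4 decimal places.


Answer: Price = 110.4389

Derivation:
Coupon per period c = face * coupon_rate / m = 2.950000
Periods per year m = 2; per-period yield y/m = 0.018000
Number of cashflows N = 10
Cashflows (t years, CF_t, discount factor 1/(1+y/m)^(m*t), PV):
  t = 0.5000: CF_t = 2.950000, DF = 0.982318, PV = 2.897839
  t = 1.0000: CF_t = 2.950000, DF = 0.964949, PV = 2.846600
  t = 1.5000: CF_t = 2.950000, DF = 0.947887, PV = 2.796267
  t = 2.0000: CF_t = 2.950000, DF = 0.931127, PV = 2.746824
  t = 2.5000: CF_t = 2.950000, DF = 0.914663, PV = 2.698256
  t = 3.0000: CF_t = 2.950000, DF = 0.898490, PV = 2.650546
  t = 3.5000: CF_t = 2.950000, DF = 0.882603, PV = 2.603680
  t = 4.0000: CF_t = 2.950000, DF = 0.866997, PV = 2.557642
  t = 4.5000: CF_t = 2.950000, DF = 0.851667, PV = 2.512419
  t = 5.0000: CF_t = 102.950000, DF = 0.836608, PV = 86.128835
Price P = sum_t PV_t = 110.438908


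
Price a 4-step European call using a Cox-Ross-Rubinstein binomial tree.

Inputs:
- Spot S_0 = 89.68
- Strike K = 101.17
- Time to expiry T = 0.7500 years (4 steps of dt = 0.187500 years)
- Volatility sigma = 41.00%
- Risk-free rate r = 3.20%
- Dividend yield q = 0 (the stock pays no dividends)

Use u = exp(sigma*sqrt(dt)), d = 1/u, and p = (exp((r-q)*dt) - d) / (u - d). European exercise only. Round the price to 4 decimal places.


dt = T/N = 0.187500
u = exp(sigma*sqrt(dt)) = 1.194270; d = 1/u = 0.837332
p = (exp((r-q)*dt) - d) / (u - d) = 0.472593
Discount per step: exp(-r*dt) = 0.994018
Stock lattice S(k, i) with i counting down-moves:
  k=0: S(0,0) = 89.6800
  k=1: S(1,0) = 107.1021; S(1,1) = 75.0919
  k=2: S(2,0) = 127.9089; S(2,1) = 89.6800; S(2,2) = 62.8768
  k=3: S(3,0) = 152.7578; S(3,1) = 107.1021; S(3,2) = 75.0919; S(3,3) = 52.6487
  k=4: S(4,0) = 182.4340; S(4,1) = 127.9089; S(4,2) = 89.6800; S(4,3) = 62.8768; S(4,4) = 44.0844
Terminal payoffs V(N, i) = max(S_T - K, 0):
  V(4,0) = 81.264027; V(4,1) = 26.738888; V(4,2) = 0.000000; V(4,3) = 0.000000; V(4,4) = 0.000000
Backward induction: V(k, i) = exp(-r*dt) * [p * V(k+1, i) + (1-p) * V(k+1, i+1)].
  V(3,0) = exp(-r*dt) * [p*81.264027 + (1-p)*26.738888] = 52.192963
  V(3,1) = exp(-r*dt) * [p*26.738888 + (1-p)*0.000000] = 12.561007
  V(3,2) = exp(-r*dt) * [p*0.000000 + (1-p)*0.000000] = 0.000000
  V(3,3) = exp(-r*dt) * [p*0.000000 + (1-p)*0.000000] = 0.000000
  V(2,0) = exp(-r*dt) * [p*52.192963 + (1-p)*12.561007] = 31.103592
  V(2,1) = exp(-r*dt) * [p*12.561007 + (1-p)*0.000000] = 5.900727
  V(2,2) = exp(-r*dt) * [p*0.000000 + (1-p)*0.000000] = 0.000000
  V(1,0) = exp(-r*dt) * [p*31.103592 + (1-p)*5.900727] = 17.704865
  V(1,1) = exp(-r*dt) * [p*5.900727 + (1-p)*0.000000] = 2.771958
  V(0,0) = exp(-r*dt) * [p*17.704865 + (1-p)*2.771958] = 9.770340

Answer: Price = V(0,0) = 9.7703


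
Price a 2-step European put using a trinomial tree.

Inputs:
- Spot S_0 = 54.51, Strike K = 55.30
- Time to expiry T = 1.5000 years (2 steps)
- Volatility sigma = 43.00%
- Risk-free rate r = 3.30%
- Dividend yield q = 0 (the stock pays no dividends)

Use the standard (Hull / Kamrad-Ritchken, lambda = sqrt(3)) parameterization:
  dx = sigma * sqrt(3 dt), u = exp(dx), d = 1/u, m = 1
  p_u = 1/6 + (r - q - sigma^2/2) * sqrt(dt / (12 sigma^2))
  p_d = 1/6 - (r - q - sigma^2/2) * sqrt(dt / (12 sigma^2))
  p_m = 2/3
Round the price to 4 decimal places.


dt = T/N = 0.750000; dx = sigma*sqrt(3*dt) = 0.645000
u = exp(dx) = 1.905987; d = 1/u = 0.524663
p_u = 0.132103, p_m = 0.666667, p_d = 0.201231
Discount per step: exp(-r*dt) = 0.975554
Stock lattice S(k, j) with j the centered position index:
  k=0: S(0,+0) = 54.5100
  k=1: S(1,-1) = 28.5994; S(1,+0) = 54.5100; S(1,+1) = 103.8954
  k=2: S(2,-2) = 15.0050; S(2,-1) = 28.5994; S(2,+0) = 54.5100; S(2,+1) = 103.8954; S(2,+2) = 198.0232
Terminal payoffs V(N, j) = max(K - S_T, 0):
  V(2,-2) = 40.294990; V(2,-1) = 26.700645; V(2,+0) = 0.790000; V(2,+1) = 0.000000; V(2,+2) = 0.000000
Backward induction: V(k, j) = exp(-r*dt) * [p_u * V(k+1, j+1) + p_m * V(k+1, j) + p_d * V(k+1, j-1)]
  V(1,-1) = exp(-r*dt) * [p_u*0.790000 + p_m*26.700645 + p_d*40.294990] = 25.377448
  V(1,+0) = exp(-r*dt) * [p_u*0.000000 + p_m*0.790000 + p_d*26.700645] = 5.755430
  V(1,+1) = exp(-r*dt) * [p_u*0.000000 + p_m*0.000000 + p_d*0.790000] = 0.155086
  V(0,+0) = exp(-r*dt) * [p_u*0.155086 + p_m*5.755430 + p_d*25.377448] = 8.745020

Answer: Price = V(0,0) = 8.7450


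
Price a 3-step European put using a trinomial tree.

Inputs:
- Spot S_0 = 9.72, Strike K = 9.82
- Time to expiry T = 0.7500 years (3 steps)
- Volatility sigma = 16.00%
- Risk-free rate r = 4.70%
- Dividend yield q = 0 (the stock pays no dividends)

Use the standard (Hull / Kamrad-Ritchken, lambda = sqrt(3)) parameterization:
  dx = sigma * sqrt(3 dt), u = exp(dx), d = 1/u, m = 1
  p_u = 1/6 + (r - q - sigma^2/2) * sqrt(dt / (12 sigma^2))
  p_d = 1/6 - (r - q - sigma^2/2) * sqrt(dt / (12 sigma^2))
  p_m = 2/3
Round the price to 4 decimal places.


dt = T/N = 0.250000; dx = sigma*sqrt(3*dt) = 0.138564
u = exp(dx) = 1.148623; d = 1/u = 0.870607
p_u = 0.197519, p_m = 0.666667, p_d = 0.135815
Discount per step: exp(-r*dt) = 0.988319
Stock lattice S(k, j) with j the centered position index:
  k=0: S(0,+0) = 9.7200
  k=1: S(1,-1) = 8.4623; S(1,+0) = 9.7200; S(1,+1) = 11.1646
  k=2: S(2,-2) = 7.3673; S(2,-1) = 8.4623; S(2,+0) = 9.7200; S(2,+1) = 11.1646; S(2,+2) = 12.8239
  k=3: S(3,-3) = 6.4141; S(3,-2) = 7.3673; S(3,-1) = 8.4623; S(3,+0) = 9.7200; S(3,+1) = 11.1646; S(3,+2) = 12.8239; S(3,+3) = 14.7299
Terminal payoffs V(N, j) = max(K - S_T, 0):
  V(3,-3) = 3.405934; V(3,-2) = 2.452654; V(3,-1) = 1.357695; V(3,+0) = 0.100000; V(3,+1) = 0.000000; V(3,+2) = 0.000000; V(3,+3) = 0.000000
Backward induction: V(k, j) = exp(-r*dt) * [p_u * V(k+1, j+1) + p_m * V(k+1, j) + p_d * V(k+1, j-1)]
  V(2,-2) = exp(-r*dt) * [p_u*1.357695 + p_m*2.452654 + p_d*3.405934] = 2.338212
  V(2,-1) = exp(-r*dt) * [p_u*0.100000 + p_m*1.357695 + p_d*2.452654] = 1.243293
  V(2,+0) = exp(-r*dt) * [p_u*0.000000 + p_m*0.100000 + p_d*1.357695] = 0.248129
  V(2,+1) = exp(-r*dt) * [p_u*0.000000 + p_m*0.000000 + p_d*0.100000] = 0.013423
  V(2,+2) = exp(-r*dt) * [p_u*0.000000 + p_m*0.000000 + p_d*0.000000] = 0.000000
  V(1,-1) = exp(-r*dt) * [p_u*0.248129 + p_m*1.243293 + p_d*2.338212] = 1.181471
  V(1,+0) = exp(-r*dt) * [p_u*0.013423 + p_m*0.248129 + p_d*1.243293] = 0.332992
  V(1,+1) = exp(-r*dt) * [p_u*0.000000 + p_m*0.013423 + p_d*0.248129] = 0.042150
  V(0,+0) = exp(-r*dt) * [p_u*0.042150 + p_m*0.332992 + p_d*1.181471] = 0.386216

Answer: Price = V(0,0) = 0.3862


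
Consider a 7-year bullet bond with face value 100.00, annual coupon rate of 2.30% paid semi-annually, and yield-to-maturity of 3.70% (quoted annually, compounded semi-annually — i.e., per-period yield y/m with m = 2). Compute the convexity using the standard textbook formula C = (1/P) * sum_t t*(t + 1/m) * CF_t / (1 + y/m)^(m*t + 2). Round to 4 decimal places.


Answer: Convexity = 45.6137

Derivation:
Coupon per period c = face * coupon_rate / m = 1.150000
Periods per year m = 2; per-period yield y/m = 0.018500
Number of cashflows N = 14
Cashflows (t years, CF_t, discount factor 1/(1+y/m)^(m*t), PV):
  t = 0.5000: CF_t = 1.150000, DF = 0.981836, PV = 1.129111
  t = 1.0000: CF_t = 1.150000, DF = 0.964002, PV = 1.108602
  t = 1.5000: CF_t = 1.150000, DF = 0.946492, PV = 1.088466
  t = 2.0000: CF_t = 1.150000, DF = 0.929300, PV = 1.068695
  t = 2.5000: CF_t = 1.150000, DF = 0.912420, PV = 1.049283
  t = 3.0000: CF_t = 1.150000, DF = 0.895847, PV = 1.030224
  t = 3.5000: CF_t = 1.150000, DF = 0.879575, PV = 1.011511
  t = 4.0000: CF_t = 1.150000, DF = 0.863598, PV = 0.993138
  t = 4.5000: CF_t = 1.150000, DF = 0.847912, PV = 0.975099
  t = 5.0000: CF_t = 1.150000, DF = 0.832510, PV = 0.957387
  t = 5.5000: CF_t = 1.150000, DF = 0.817389, PV = 0.939997
  t = 6.0000: CF_t = 1.150000, DF = 0.802542, PV = 0.922923
  t = 6.5000: CF_t = 1.150000, DF = 0.787964, PV = 0.906159
  t = 7.0000: CF_t = 101.150000, DF = 0.773652, PV = 78.254878
Price P = sum_t PV_t = 91.435473
Convexity numerator sum_t t*(t + 1/m) * CF_t / (1+y/m)^(m*t + 2):
  t = 0.5000: term = 0.544233
  t = 1.0000: term = 1.603042
  t = 1.5000: term = 3.147849
  t = 2.0000: term = 5.151120
  t = 2.5000: term = 7.586332
  t = 3.0000: term = 10.427948
  t = 3.5000: term = 13.651381
  t = 4.0000: term = 17.232965
  t = 4.5000: term = 21.149933
  t = 5.0000: term = 25.380381
  t = 5.5000: term = 29.903247
  t = 6.0000: term = 34.698283
  t = 6.5000: term = 39.746028
  t = 7.0000: term = 3960.487593
Convexity = (1/P) * sum = 4170.710335 / 91.435473 = 45.613701


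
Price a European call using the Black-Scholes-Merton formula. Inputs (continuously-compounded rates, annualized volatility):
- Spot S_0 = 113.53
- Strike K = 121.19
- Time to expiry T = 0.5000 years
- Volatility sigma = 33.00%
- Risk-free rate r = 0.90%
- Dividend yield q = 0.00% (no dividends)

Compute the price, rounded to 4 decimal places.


d1 = (ln(S/K) + (r - q + 0.5*sigma^2) * T) / (sigma * sqrt(T)) = -0.14385313
d2 = d1 - sigma * sqrt(T) = -0.37719837
exp(-rT) = 0.99551011; exp(-qT) = 1.00000000
C = S_0 * exp(-qT) * N(d1) - K * exp(-rT) * N(d2)
N(d1) = 0.44280822; N(d2) = 0.35301310
C = 113.5300 * 1.00000000 * 0.44280822 - 121.1900 * 0.99551011 * 0.35301310 = 7.6824

Answer: Price = 7.6824


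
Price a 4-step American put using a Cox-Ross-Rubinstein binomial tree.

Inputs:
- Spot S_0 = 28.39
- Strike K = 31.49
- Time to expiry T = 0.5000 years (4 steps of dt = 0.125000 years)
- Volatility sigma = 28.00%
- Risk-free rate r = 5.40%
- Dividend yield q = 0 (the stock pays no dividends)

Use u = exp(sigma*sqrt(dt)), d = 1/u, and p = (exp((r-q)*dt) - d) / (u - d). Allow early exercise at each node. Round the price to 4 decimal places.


Answer: Price = V(0,0) = 3.9001

Derivation:
dt = T/N = 0.125000
u = exp(sigma*sqrt(dt)) = 1.104061; d = 1/u = 0.905747
p = (exp((r-q)*dt) - d) / (u - d) = 0.509424
Discount per step: exp(-r*dt) = 0.993273
Stock lattice S(k, i) with i counting down-moves:
  k=0: S(0,0) = 28.3900
  k=1: S(1,0) = 31.3443; S(1,1) = 25.7142
  k=2: S(2,0) = 34.6060; S(2,1) = 28.3900; S(2,2) = 23.2905
  k=3: S(3,0) = 38.2071; S(3,1) = 31.3443; S(3,2) = 25.7142; S(3,3) = 21.0953
  k=4: S(4,0) = 42.1830; S(4,1) = 34.6060; S(4,2) = 28.3900; S(4,3) = 23.2905; S(4,4) = 19.1070
Terminal payoffs V(N, i) = max(K - S_T, 0):
  V(4,0) = 0.000000; V(4,1) = 0.000000; V(4,2) = 3.100000; V(4,3) = 8.199465; V(4,4) = 12.382954
Backward induction: V(k, i) = exp(-r*dt) * [p * V(k+1, i) + (1-p) * V(k+1, i+1)]; then take max(V_cont, immediate exercise) for American.
  V(3,0) = exp(-r*dt) * [p*0.000000 + (1-p)*0.000000] = 0.000000; exercise = 0.000000; V(3,0) = max -> 0.000000
  V(3,1) = exp(-r*dt) * [p*0.000000 + (1-p)*3.100000] = 1.510556; exercise = 0.145716; V(3,1) = max -> 1.510556
  V(3,2) = exp(-r*dt) * [p*3.100000 + (1-p)*8.199465] = 5.563993; exercise = 5.775835; V(3,2) = max -> 5.775835
  V(3,3) = exp(-r*dt) * [p*8.199465 + (1-p)*12.382954] = 10.182819; exercise = 10.394661; V(3,3) = max -> 10.394661
  V(2,0) = exp(-r*dt) * [p*0.000000 + (1-p)*1.510556] = 0.736058; exercise = 0.000000; V(2,0) = max -> 0.736058
  V(2,1) = exp(-r*dt) * [p*1.510556 + (1-p)*5.775835] = 3.578763; exercise = 3.100000; V(2,1) = max -> 3.578763
  V(2,2) = exp(-r*dt) * [p*5.775835 + (1-p)*10.394661] = 7.987623; exercise = 8.199465; V(2,2) = max -> 8.199465
  V(1,0) = exp(-r*dt) * [p*0.736058 + (1-p)*3.578763] = 2.116288; exercise = 0.145716; V(1,0) = max -> 2.116288
  V(1,1) = exp(-r*dt) * [p*3.578763 + (1-p)*8.199465] = 5.806245; exercise = 5.775835; V(1,1) = max -> 5.806245
  V(0,0) = exp(-r*dt) * [p*2.116288 + (1-p)*5.806245] = 3.900080; exercise = 3.100000; V(0,0) = max -> 3.900080


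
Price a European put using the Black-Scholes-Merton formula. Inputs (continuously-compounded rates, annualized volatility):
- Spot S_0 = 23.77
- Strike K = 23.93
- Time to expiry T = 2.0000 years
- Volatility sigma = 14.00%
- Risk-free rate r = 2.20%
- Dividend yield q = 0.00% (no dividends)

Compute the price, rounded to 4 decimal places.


Answer: Price = 1.4375

Derivation:
d1 = (ln(S/K) + (r - q + 0.5*sigma^2) * T) / (sigma * sqrt(T)) = 0.28734486
d2 = d1 - sigma * sqrt(T) = 0.08935496
exp(-rT) = 0.95695396; exp(-qT) = 1.00000000
P = K * exp(-rT) * N(-d2) - S_0 * exp(-qT) * N(-d1)
N(-d1) = 0.38692414; N(-d2) = 0.46439991
P = 23.9300 * 0.95695396 * 0.46439991 - 23.7700 * 1.00000000 * 0.38692414 = 1.4375


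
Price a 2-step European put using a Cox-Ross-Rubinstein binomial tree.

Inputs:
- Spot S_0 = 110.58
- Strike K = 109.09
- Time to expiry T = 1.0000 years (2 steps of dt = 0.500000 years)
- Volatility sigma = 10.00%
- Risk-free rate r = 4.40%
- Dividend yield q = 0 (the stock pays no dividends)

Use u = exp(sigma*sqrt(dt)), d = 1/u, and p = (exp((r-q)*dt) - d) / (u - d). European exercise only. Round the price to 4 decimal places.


Answer: Price = V(0,0) = 1.6284

Derivation:
dt = T/N = 0.500000
u = exp(sigma*sqrt(dt)) = 1.073271; d = 1/u = 0.931731
p = (exp((r-q)*dt) - d) / (u - d) = 0.639486
Discount per step: exp(-r*dt) = 0.978240
Stock lattice S(k, i) with i counting down-moves:
  k=0: S(0,0) = 110.5800
  k=1: S(1,0) = 118.6823; S(1,1) = 103.0309
  k=2: S(2,0) = 127.3782; S(2,1) = 110.5800; S(2,2) = 95.9971
Terminal payoffs V(N, i) = max(K - S_T, 0):
  V(2,0) = 0.000000; V(2,1) = 0.000000; V(2,2) = 13.092909
Backward induction: V(k, i) = exp(-r*dt) * [p * V(k+1, i) + (1-p) * V(k+1, i+1)].
  V(1,0) = exp(-r*dt) * [p*0.000000 + (1-p)*0.000000] = 0.000000
  V(1,1) = exp(-r*dt) * [p*0.000000 + (1-p)*13.092909] = 4.617467
  V(0,0) = exp(-r*dt) * [p*0.000000 + (1-p)*4.617467] = 1.628439


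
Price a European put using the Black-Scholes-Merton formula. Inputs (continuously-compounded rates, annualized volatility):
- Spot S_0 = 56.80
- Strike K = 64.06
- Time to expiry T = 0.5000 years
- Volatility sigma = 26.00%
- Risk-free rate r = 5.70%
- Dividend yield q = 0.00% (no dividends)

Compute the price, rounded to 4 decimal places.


d1 = (ln(S/K) + (r - q + 0.5*sigma^2) * T) / (sigma * sqrt(T)) = -0.40731428
d2 = d1 - sigma * sqrt(T) = -0.59116204
exp(-rT) = 0.97190229; exp(-qT) = 1.00000000
P = K * exp(-rT) * N(-d2) - S_0 * exp(-qT) * N(-d1)
N(-d1) = 0.65811141; N(-d2) = 0.72279407
P = 64.0600 * 0.97190229 * 0.72279407 - 56.8000 * 1.00000000 * 0.65811141 = 7.6205

Answer: Price = 7.6205


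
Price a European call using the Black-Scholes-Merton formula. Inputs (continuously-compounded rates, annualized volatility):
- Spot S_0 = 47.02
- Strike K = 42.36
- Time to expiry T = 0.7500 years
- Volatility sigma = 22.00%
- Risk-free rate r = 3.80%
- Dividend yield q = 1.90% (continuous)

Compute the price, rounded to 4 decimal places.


d1 = (ln(S/K) + (r - q + 0.5*sigma^2) * T) / (sigma * sqrt(T)) = 0.71784857
d2 = d1 - sigma * sqrt(T) = 0.52732299
exp(-rT) = 0.97190229; exp(-qT) = 0.98585105
C = S_0 * exp(-qT) * N(d1) - K * exp(-rT) * N(d2)
N(d1) = 0.76357467; N(d2) = 0.70101534
C = 47.0200 * 0.98585105 * 0.76357467 - 42.3600 * 0.97190229 * 0.70101534 = 6.5346

Answer: Price = 6.5346


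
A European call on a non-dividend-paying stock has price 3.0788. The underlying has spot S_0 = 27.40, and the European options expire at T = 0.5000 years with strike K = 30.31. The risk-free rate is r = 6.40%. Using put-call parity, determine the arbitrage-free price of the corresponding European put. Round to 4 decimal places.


Put-call parity: C - P = S_0 * exp(-qT) - K * exp(-rT).
S_0 * exp(-qT) = 27.4000 * 1.00000000 = 27.40000000
K * exp(-rT) = 30.3100 * 0.96850658 = 29.35543450
P = C - S*exp(-qT) + K*exp(-rT)
P = 3.0788 - 27.40000000 + 29.35543450 = 5.0342

Answer: Put price = 5.0342


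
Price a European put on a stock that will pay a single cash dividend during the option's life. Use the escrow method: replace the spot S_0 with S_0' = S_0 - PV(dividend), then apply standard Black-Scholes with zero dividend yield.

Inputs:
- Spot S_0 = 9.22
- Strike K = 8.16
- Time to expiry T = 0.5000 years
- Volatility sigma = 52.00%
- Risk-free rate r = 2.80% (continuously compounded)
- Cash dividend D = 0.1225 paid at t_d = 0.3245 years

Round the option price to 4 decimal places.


Answer: Price = 0.7927

Derivation:
PV(D) = D * exp(-r * t_d) = 0.1225 * 0.99095515 = 0.12139201
S_0' = S_0 - PV(D) = 9.2200 - 0.12139201 = 9.09860799
d1 = (ln(S_0'/K) + (r + sigma^2/2)*T) / (sigma*sqrt(T)) = 0.51802987
d2 = d1 - sigma*sqrt(T) = 0.15033434
exp(-rT) = 0.98609754
N(-d1) = 0.30221871; N(-d2) = 0.44025042
P = K * exp(-rT) * N(-d2) - S_0' * N(-d1) = 8.1600 * 0.98609754 * 0.44025042 - 9.09860799 * 0.30221871 = 0.7927


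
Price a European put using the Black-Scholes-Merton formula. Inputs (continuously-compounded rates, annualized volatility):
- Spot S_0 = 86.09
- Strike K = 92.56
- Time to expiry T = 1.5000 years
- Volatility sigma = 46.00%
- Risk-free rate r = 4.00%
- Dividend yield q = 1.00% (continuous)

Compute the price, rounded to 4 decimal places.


d1 = (ln(S/K) + (r - q + 0.5*sigma^2) * T) / (sigma * sqrt(T)) = 0.23294324
d2 = d1 - sigma * sqrt(T) = -0.33043940
exp(-rT) = 0.94176453; exp(-qT) = 0.98511194
P = K * exp(-rT) * N(-d2) - S_0 * exp(-qT) * N(-d1)
N(-d1) = 0.40790274; N(-d2) = 0.62946601
P = 92.5600 * 0.94176453 * 0.62946601 - 86.0900 * 0.98511194 * 0.40790274 = 20.2768

Answer: Price = 20.2768


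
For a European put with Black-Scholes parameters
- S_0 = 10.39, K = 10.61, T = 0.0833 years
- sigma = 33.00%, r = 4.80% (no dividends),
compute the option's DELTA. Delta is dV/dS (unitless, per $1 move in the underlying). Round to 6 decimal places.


Answer: Delta = -0.551872

Derivation:
d1 = -0.1303924281; d2 = -0.2256361681
phi(d1) = 0.3955652098; exp(-qT) = 1.0000000000; exp(-rT) = 0.9960095830
N(-d1) = 0.5518720215
Delta = -exp(-qT) * N(-d1) = -1.0000000000 * 0.5518720215 = -0.551872


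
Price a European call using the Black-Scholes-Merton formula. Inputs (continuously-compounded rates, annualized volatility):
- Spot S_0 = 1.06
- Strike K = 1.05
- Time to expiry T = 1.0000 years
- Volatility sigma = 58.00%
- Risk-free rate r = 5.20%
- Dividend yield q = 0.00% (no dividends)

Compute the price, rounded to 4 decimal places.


Answer: Price = 0.2675

Derivation:
d1 = (ln(S/K) + (r - q + 0.5*sigma^2) * T) / (sigma * sqrt(T)) = 0.39599783
d2 = d1 - sigma * sqrt(T) = -0.18400217
exp(-rT) = 0.94932887; exp(-qT) = 1.00000000
C = S_0 * exp(-qT) * N(d1) - K * exp(-rT) * N(d2)
N(d1) = 0.65394669; N(d2) = 0.42700588
C = 1.0600 * 1.00000000 * 0.65394669 - 1.0500 * 0.94932887 * 0.42700588 = 0.2675


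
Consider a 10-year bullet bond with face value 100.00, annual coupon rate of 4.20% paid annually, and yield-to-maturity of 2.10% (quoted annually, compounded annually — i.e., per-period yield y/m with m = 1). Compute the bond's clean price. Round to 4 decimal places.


Answer: Price = 118.7651

Derivation:
Coupon per period c = face * coupon_rate / m = 4.200000
Periods per year m = 1; per-period yield y/m = 0.021000
Number of cashflows N = 10
Cashflows (t years, CF_t, discount factor 1/(1+y/m)^(m*t), PV):
  t = 1.0000: CF_t = 4.200000, DF = 0.979432, PV = 4.113614
  t = 2.0000: CF_t = 4.200000, DF = 0.959287, PV = 4.029005
  t = 3.0000: CF_t = 4.200000, DF = 0.939556, PV = 3.946136
  t = 4.0000: CF_t = 4.200000, DF = 0.920231, PV = 3.864972
  t = 5.0000: CF_t = 4.200000, DF = 0.901304, PV = 3.785477
  t = 6.0000: CF_t = 4.200000, DF = 0.882766, PV = 3.707617
  t = 7.0000: CF_t = 4.200000, DF = 0.864609, PV = 3.631358
  t = 8.0000: CF_t = 4.200000, DF = 0.846826, PV = 3.556668
  t = 9.0000: CF_t = 4.200000, DF = 0.829408, PV = 3.483514
  t = 10.0000: CF_t = 104.200000, DF = 0.812349, PV = 84.646752
Price P = sum_t PV_t = 118.765113


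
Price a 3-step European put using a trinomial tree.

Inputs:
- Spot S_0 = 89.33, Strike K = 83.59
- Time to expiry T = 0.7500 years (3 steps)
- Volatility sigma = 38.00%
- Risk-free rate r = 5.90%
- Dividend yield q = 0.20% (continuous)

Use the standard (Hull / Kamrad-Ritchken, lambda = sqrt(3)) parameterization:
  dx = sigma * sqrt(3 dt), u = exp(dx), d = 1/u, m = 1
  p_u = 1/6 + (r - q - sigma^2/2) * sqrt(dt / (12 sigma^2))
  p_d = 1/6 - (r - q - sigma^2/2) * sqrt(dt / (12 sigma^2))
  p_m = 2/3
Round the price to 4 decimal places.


Answer: Price = V(0,0) = 6.8838

Derivation:
dt = T/N = 0.250000; dx = sigma*sqrt(3*dt) = 0.329090
u = exp(dx) = 1.389702; d = 1/u = 0.719579
p_u = 0.160893, p_m = 0.666667, p_d = 0.172440
Discount per step: exp(-r*dt) = 0.985358
Stock lattice S(k, j) with j the centered position index:
  k=0: S(0,+0) = 89.3300
  k=1: S(1,-1) = 64.2799; S(1,+0) = 89.3300; S(1,+1) = 124.1421
  k=2: S(2,-2) = 46.2545; S(2,-1) = 64.2799; S(2,+0) = 89.3300; S(2,+1) = 124.1421; S(2,+2) = 172.5206
  k=3: S(3,-3) = 33.2837; S(3,-2) = 46.2545; S(3,-1) = 64.2799; S(3,+0) = 89.3300; S(3,+1) = 124.1421; S(3,+2) = 172.5206; S(3,+3) = 239.7523
Terminal payoffs V(N, j) = max(K - S_T, 0):
  V(3,-3) = 50.306279; V(3,-2) = 37.335532; V(3,-1) = 19.310052; V(3,+0) = 0.000000; V(3,+1) = 0.000000; V(3,+2) = 0.000000; V(3,+3) = 0.000000
Backward induction: V(k, j) = exp(-r*dt) * [p_u * V(k+1, j+1) + p_m * V(k+1, j) + p_d * V(k+1, j-1)]
  V(2,-2) = exp(-r*dt) * [p_u*19.310052 + p_m*37.335532 + p_d*50.306279] = 36.135090
  V(2,-1) = exp(-r*dt) * [p_u*0.000000 + p_m*19.310052 + p_d*37.335532] = 19.028759
  V(2,+0) = exp(-r*dt) * [p_u*0.000000 + p_m*0.000000 + p_d*19.310052] = 3.281074
  V(2,+1) = exp(-r*dt) * [p_u*0.000000 + p_m*0.000000 + p_d*0.000000] = 0.000000
  V(2,+2) = exp(-r*dt) * [p_u*0.000000 + p_m*0.000000 + p_d*0.000000] = 0.000000
  V(1,-1) = exp(-r*dt) * [p_u*3.281074 + p_m*19.028759 + p_d*36.135090] = 19.160176
  V(1,+0) = exp(-r*dt) * [p_u*0.000000 + p_m*3.281074 + p_d*19.028759] = 5.388634
  V(1,+1) = exp(-r*dt) * [p_u*0.000000 + p_m*0.000000 + p_d*3.281074] = 0.557505
  V(0,+0) = exp(-r*dt) * [p_u*0.557505 + p_m*5.388634 + p_d*19.160176] = 6.883816


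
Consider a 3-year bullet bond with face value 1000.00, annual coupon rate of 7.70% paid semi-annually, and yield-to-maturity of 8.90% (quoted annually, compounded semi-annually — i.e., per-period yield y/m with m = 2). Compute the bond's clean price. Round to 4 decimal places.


Answer: Price = 969.0028

Derivation:
Coupon per period c = face * coupon_rate / m = 38.500000
Periods per year m = 2; per-period yield y/m = 0.044500
Number of cashflows N = 6
Cashflows (t years, CF_t, discount factor 1/(1+y/m)^(m*t), PV):
  t = 0.5000: CF_t = 38.500000, DF = 0.957396, PV = 36.859742
  t = 1.0000: CF_t = 38.500000, DF = 0.916607, PV = 35.289365
  t = 1.5000: CF_t = 38.500000, DF = 0.877556, PV = 33.785893
  t = 2.0000: CF_t = 38.500000, DF = 0.840168, PV = 32.346474
  t = 2.5000: CF_t = 38.500000, DF = 0.804374, PV = 30.968381
  t = 3.0000: CF_t = 1038.500000, DF = 0.770104, PV = 799.752921
Price P = sum_t PV_t = 969.002776


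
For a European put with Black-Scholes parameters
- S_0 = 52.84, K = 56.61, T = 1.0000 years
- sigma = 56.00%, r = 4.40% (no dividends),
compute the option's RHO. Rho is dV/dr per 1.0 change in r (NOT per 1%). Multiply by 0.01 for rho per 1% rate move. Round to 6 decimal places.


d1 = 0.2355050564; d2 = -0.3244949436
phi(d1) = 0.3880310763; exp(-qT) = 1.0000000000; exp(-rT) = 0.9569539575
N(-d2) = 0.6272183251
Rho = -K*T*exp(-rT)*N(-d2) = -56.6100 * 1.0000 * 0.9569539575 * 0.6272183251 = -33.978401

Answer: Rho = -33.978401


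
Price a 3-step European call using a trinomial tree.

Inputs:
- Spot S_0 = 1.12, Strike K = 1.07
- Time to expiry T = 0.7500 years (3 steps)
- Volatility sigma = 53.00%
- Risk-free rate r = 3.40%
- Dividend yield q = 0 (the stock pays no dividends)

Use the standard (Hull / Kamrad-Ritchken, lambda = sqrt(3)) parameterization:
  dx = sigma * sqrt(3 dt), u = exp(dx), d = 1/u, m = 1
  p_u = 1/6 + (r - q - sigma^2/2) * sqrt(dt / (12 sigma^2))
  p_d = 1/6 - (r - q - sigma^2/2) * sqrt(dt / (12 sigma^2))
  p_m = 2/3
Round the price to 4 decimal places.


dt = T/N = 0.250000; dx = sigma*sqrt(3*dt) = 0.458993
u = exp(dx) = 1.582480; d = 1/u = 0.631919
p_u = 0.137677, p_m = 0.666667, p_d = 0.195657
Discount per step: exp(-r*dt) = 0.991536
Stock lattice S(k, j) with j the centered position index:
  k=0: S(0,+0) = 1.1200
  k=1: S(1,-1) = 0.7077; S(1,+0) = 1.1200; S(1,+1) = 1.7724
  k=2: S(2,-2) = 0.4472; S(2,-1) = 0.7077; S(2,+0) = 1.1200; S(2,+1) = 1.7724; S(2,+2) = 2.8048
  k=3: S(3,-3) = 0.2826; S(3,-2) = 0.4472; S(3,-1) = 0.7077; S(3,+0) = 1.1200; S(3,+1) = 1.7724; S(3,+2) = 2.8048; S(3,+3) = 4.4385
Terminal payoffs V(N, j) = max(S_T - K, 0):
  V(3,-3) = 0.000000; V(3,-2) = 0.000000; V(3,-1) = 0.000000; V(3,+0) = 0.050000; V(3,+1) = 0.702378; V(3,+2) = 1.734753; V(3,+3) = 3.368467
Backward induction: V(k, j) = exp(-r*dt) * [p_u * V(k+1, j+1) + p_m * V(k+1, j) + p_d * V(k+1, j-1)]
  V(2,-2) = exp(-r*dt) * [p_u*0.000000 + p_m*0.000000 + p_d*0.000000] = 0.000000
  V(2,-1) = exp(-r*dt) * [p_u*0.050000 + p_m*0.000000 + p_d*0.000000] = 0.006826
  V(2,+0) = exp(-r*dt) * [p_u*0.702378 + p_m*0.050000 + p_d*0.000000] = 0.128934
  V(2,+1) = exp(-r*dt) * [p_u*1.734753 + p_m*0.702378 + p_d*0.050000] = 0.710802
  V(2,+2) = exp(-r*dt) * [p_u*3.368467 + p_m*1.734753 + p_d*0.702378] = 1.742809
  V(1,-1) = exp(-r*dt) * [p_u*0.128934 + p_m*0.006826 + p_d*0.000000] = 0.022113
  V(1,+0) = exp(-r*dt) * [p_u*0.710802 + p_m*0.128934 + p_d*0.006826] = 0.183585
  V(1,+1) = exp(-r*dt) * [p_u*1.742809 + p_m*0.710802 + p_d*0.128934] = 0.732784
  V(0,+0) = exp(-r*dt) * [p_u*0.732784 + p_m*0.183585 + p_d*0.022113] = 0.225677

Answer: Price = V(0,0) = 0.2257


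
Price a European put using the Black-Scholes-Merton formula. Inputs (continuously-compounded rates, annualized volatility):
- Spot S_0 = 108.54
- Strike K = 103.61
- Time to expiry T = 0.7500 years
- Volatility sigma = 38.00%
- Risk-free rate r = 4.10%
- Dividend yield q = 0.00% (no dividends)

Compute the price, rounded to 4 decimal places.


Answer: Price = 9.9958

Derivation:
d1 = (ln(S/K) + (r - q + 0.5*sigma^2) * T) / (sigma * sqrt(T)) = 0.39923746
d2 = d1 - sigma * sqrt(T) = 0.07014781
exp(-rT) = 0.96971797; exp(-qT) = 1.00000000
P = K * exp(-rT) * N(-d2) - S_0 * exp(-qT) * N(-d1)
N(-d1) = 0.34485912; N(-d2) = 0.47203801
P = 103.6100 * 0.96971797 * 0.47203801 - 108.5400 * 1.00000000 * 0.34485912 = 9.9958
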